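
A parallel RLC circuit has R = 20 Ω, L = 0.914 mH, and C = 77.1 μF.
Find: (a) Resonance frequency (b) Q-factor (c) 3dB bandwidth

Step 1 — Resonance: ω₀ = 1/√(LC) = 1/√(0.000914·7.71e-05) = 3767 rad/s.
Step 2 — f₀ = ω₀/(2π) = 599.5 Hz.
Step 3 — Parallel Q: Q = R/(ω₀L) = 20/(3767·0.000914) = 5.809.
Step 4 — Bandwidth: Δω = ω₀/Q = 648.5 rad/s; BW = Δω/(2π) = 103.2 Hz.

(a) f₀ = 599.5 Hz  (b) Q = 5.809  (c) BW = 103.2 Hz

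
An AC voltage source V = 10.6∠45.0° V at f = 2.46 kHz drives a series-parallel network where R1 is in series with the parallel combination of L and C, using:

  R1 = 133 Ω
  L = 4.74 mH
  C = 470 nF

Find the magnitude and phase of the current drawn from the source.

Step 1 — Angular frequency: ω = 2π·f = 2π·2460 = 1.546e+04 rad/s.
Step 2 — Component impedances:
  R1: Z = R = 133 Ω
  L: Z = jωL = j·1.546e+04·0.00474 = 0 + j73.26 Ω
  C: Z = 1/(jωC) = -j/(ω·C) = 0 - j137.7 Ω
Step 3 — Parallel branch: L || C = 1/(1/L + 1/C) = 0 + j156.6 Ω.
Step 4 — Series with R1: Z_total = R1 + (L || C) = 133 + j156.6 Ω = 205.5∠49.7° Ω.
Step 5 — Source phasor: V = 10.6∠45.0° V = 7.495 + j7.495 V.
Step 6 — Ohm's law: I = V / Z_total = (7.495 + j7.495) / (133 + j156.6) = 0.05142 - j0.004195 A.
Step 7 — Convert to polar: |I| = 0.05159 A, ∠I = -4.7°.

I = 0.05159∠-4.7° A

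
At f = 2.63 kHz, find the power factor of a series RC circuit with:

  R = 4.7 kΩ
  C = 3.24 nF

Step 1 — Angular frequency: ω = 2π·f = 2π·2630 = 1.652e+04 rad/s.
Step 2 — Component impedances:
  R: Z = R = 4700 Ω
  C: Z = 1/(jωC) = -j/(ω·C) = 0 - j1.868e+04 Ω
Step 3 — Series combination: Z_total = R + C = 4700 - j1.868e+04 Ω = 1.926e+04∠-75.9° Ω.
Step 4 — Power factor: PF = cos(φ) = Re(Z)/|Z| = 4700/1.926e+04 = 0.244.
Step 5 — Type: Im(Z) = -1.868e+04 ⇒ leading (phase φ = -75.9°).

PF = 0.244 (leading, φ = -75.9°)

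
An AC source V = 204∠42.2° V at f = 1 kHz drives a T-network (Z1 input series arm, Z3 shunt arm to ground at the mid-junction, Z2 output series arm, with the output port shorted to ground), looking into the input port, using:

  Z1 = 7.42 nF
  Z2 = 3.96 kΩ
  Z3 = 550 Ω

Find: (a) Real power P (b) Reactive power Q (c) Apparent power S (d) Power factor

Step 1 — Angular frequency: ω = 2π·f = 2π·1000 = 6283 rad/s.
Step 2 — Component impedances:
  Z1: Z = 1/(jωC) = -j/(ω·C) = 0 - j2.145e+04 Ω
  Z2: Z = R = 3960 Ω
  Z3: Z = R = 550 Ω
Step 3 — With the output port shorted to ground, the output series arm Z2 runs from the junction to ground; the shunt arm Z3 also runs from the junction to ground. They appear in parallel: Z3 || Z2 = 482.9 Ω.
Step 4 — Series with input arm Z1: Z_in = Z1 + (Z3 || Z2) = 482.9 - j2.145e+04 Ω = 2.145e+04∠-88.7° Ω.
Step 5 — Source phasor: V = 204∠42.2° V = 151.1 + j137 V.
Step 6 — Current: I = V / Z = -0.006227 + j0.007186 A = 0.009508∠130.9° A.
Step 7 — Complex power: S = V·I* = 0.04366 - j1.939 VA.
Step 8 — Real power: P = Re(S) = 0.04366 W.
Step 9 — Reactive power: Q = Im(S) = -1.939 VAR.
Step 10 — Apparent power: |S| = 1.94 VA.
Step 11 — Power factor: PF = P/|S| = 0.02251 (leading).

(a) P = 0.04366 W  (b) Q = -1.939 VAR  (c) S = 1.94 VA  (d) PF = 0.02251 (leading)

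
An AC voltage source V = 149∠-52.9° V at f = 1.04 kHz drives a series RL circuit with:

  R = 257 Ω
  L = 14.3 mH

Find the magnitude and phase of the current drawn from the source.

Step 1 — Angular frequency: ω = 2π·f = 2π·1040 = 6535 rad/s.
Step 2 — Component impedances:
  R: Z = R = 257 Ω
  L: Z = jωL = j·6535·0.0143 = 0 + j93.44 Ω
Step 3 — Series combination: Z_total = R + L = 257 + j93.44 Ω = 273.5∠20.0° Ω.
Step 4 — Source phasor: V = 149∠-52.9° V = 89.88 - j118.8 V.
Step 5 — Ohm's law: I = V / Z_total = (89.88 - j118.8) / (257 + j93.44) = 0.1604 - j0.5207 A.
Step 6 — Convert to polar: |I| = 0.5449 A, ∠I = -72.9°.

I = 0.5449∠-72.9° A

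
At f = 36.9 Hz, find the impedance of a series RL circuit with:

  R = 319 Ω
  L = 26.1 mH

Step 1 — Angular frequency: ω = 2π·f = 2π·36.9 = 231.8 rad/s.
Step 2 — Component impedances:
  R: Z = R = 319 Ω
  L: Z = jωL = j·231.8·0.0261 = 0 + j6.051 Ω
Step 3 — Series combination: Z_total = R + L = 319 + j6.051 Ω = 319.1∠1.1° Ω.

Z = 319 + j6.051 Ω = 319.1∠1.1° Ω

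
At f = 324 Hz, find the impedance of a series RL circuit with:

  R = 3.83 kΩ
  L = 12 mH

Step 1 — Angular frequency: ω = 2π·f = 2π·324 = 2036 rad/s.
Step 2 — Component impedances:
  R: Z = R = 3830 Ω
  L: Z = jωL = j·2036·0.012 = 0 + j24.43 Ω
Step 3 — Series combination: Z_total = R + L = 3830 + j24.43 Ω = 3830∠0.4° Ω.

Z = 3830 + j24.43 Ω = 3830∠0.4° Ω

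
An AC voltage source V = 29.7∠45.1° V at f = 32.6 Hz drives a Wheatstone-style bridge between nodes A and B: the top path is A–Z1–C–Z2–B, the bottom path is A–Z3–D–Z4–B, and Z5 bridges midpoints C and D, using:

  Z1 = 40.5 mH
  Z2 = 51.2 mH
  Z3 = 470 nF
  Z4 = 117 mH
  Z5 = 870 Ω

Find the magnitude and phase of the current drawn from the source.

Step 1 — Angular frequency: ω = 2π·f = 2π·32.6 = 204.8 rad/s.
Step 2 — Component impedances:
  Z1: Z = jωL = j·204.8·0.0405 = 0 + j8.296 Ω
  Z2: Z = jωL = j·204.8·0.0512 = 0 + j10.49 Ω
  Z3: Z = 1/(jωC) = -j/(ω·C) = 0 - j1.039e+04 Ω
  Z4: Z = jωL = j·204.8·0.117 = 0 + j23.97 Ω
  Z5: Z = R = 870 Ω
Step 3 — Bridge requires nodal analysis (the Z5 bridge couples midpoints C and D, so the two paths cannot be reduced to a simple series/parallel combination). Setting node B to ground and injecting 1 A at node A, the 3-node admittance system at A, C, D solves to V_A = Z_AB = 0.1277 + j18.81 Ω = 18.81∠89.6° Ω.
Step 4 — Source phasor: V = 29.7∠45.1° V = 20.96 + j21.04 V.
Step 5 — Ohm's law: I = V / Z_total = (20.96 + j21.04) / (0.1277 + j18.81) = 1.126 - j1.107 A.
Step 6 — Convert to polar: |I| = 1.579 A, ∠I = -44.5°.

I = 1.579∠-44.5° A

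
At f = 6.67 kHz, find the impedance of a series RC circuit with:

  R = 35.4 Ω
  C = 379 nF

Step 1 — Angular frequency: ω = 2π·f = 2π·6670 = 4.191e+04 rad/s.
Step 2 — Component impedances:
  R: Z = R = 35.4 Ω
  C: Z = 1/(jωC) = -j/(ω·C) = 0 - j62.96 Ω
Step 3 — Series combination: Z_total = R + C = 35.4 - j62.96 Ω = 72.23∠-60.7° Ω.

Z = 35.4 - j62.96 Ω = 72.23∠-60.7° Ω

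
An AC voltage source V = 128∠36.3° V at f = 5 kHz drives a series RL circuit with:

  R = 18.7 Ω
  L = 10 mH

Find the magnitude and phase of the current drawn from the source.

Step 1 — Angular frequency: ω = 2π·f = 2π·5000 = 3.142e+04 rad/s.
Step 2 — Component impedances:
  R: Z = R = 18.7 Ω
  L: Z = jωL = j·3.142e+04·0.01 = 0 + j314.2 Ω
Step 3 — Series combination: Z_total = R + L = 18.7 + j314.2 Ω = 314.7∠86.6° Ω.
Step 4 — Source phasor: V = 128∠36.3° V = 103.2 + j75.78 V.
Step 5 — Ohm's law: I = V / Z_total = (103.2 + j75.78) / (18.7 + j314.2) = 0.2598 - j0.3129 A.
Step 6 — Convert to polar: |I| = 0.4067 A, ∠I = -50.3°.

I = 0.4067∠-50.3° A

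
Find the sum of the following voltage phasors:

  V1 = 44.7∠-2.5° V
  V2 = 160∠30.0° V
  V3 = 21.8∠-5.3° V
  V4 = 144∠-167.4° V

Step 1 — Convert each phasor to rectangular form:
  V1 = 44.7·(cos(-2.5°) + j·sin(-2.5°)) = 44.66 - j1.95 V
  V2 = 160·(cos(30.0°) + j·sin(30.0°)) = 138.6 + j80 V
  V3 = 21.8·(cos(-5.3°) + j·sin(-5.3°)) = 21.71 - j2.014 V
  V4 = 144·(cos(-167.4°) + j·sin(-167.4°)) = -140.5 - j31.41 V
Step 2 — Sum components: V_total = 64.4 + j44.62 V.
Step 3 — Convert to polar: |V_total| = 78.35 V, ∠V_total = 34.7°.

V_total = 78.35∠34.7° V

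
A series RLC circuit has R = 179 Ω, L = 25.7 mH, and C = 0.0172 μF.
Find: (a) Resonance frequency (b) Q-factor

Step 1 — Resonance condition Im(Z)=0 gives ω₀ = 1/√(LC).
Step 2 — ω₀ = 1/√(0.0257·1.72e-08) = 4.756e+04 rad/s.
Step 3 — f₀ = ω₀/(2π) = 7570 Hz.
Step 4 — Series Q: Q = ω₀L/R = 4.756e+04·0.0257/179 = 6.829.

(a) f₀ = 7570 Hz  (b) Q = 6.829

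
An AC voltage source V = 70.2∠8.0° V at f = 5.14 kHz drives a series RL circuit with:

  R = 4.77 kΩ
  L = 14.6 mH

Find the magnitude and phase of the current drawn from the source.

Step 1 — Angular frequency: ω = 2π·f = 2π·5140 = 3.23e+04 rad/s.
Step 2 — Component impedances:
  R: Z = R = 4770 Ω
  L: Z = jωL = j·3.23e+04·0.0146 = 0 + j471.5 Ω
Step 3 — Series combination: Z_total = R + L = 4770 + j471.5 Ω = 4793∠5.6° Ω.
Step 4 — Source phasor: V = 70.2∠8.0° V = 69.52 + j9.77 V.
Step 5 — Ohm's law: I = V / Z_total = (69.52 + j9.77) / (4770 + j471.5) = 0.01463 + j0.0006017 A.
Step 6 — Convert to polar: |I| = 0.01465 A, ∠I = 2.4°.

I = 0.01465∠2.4° A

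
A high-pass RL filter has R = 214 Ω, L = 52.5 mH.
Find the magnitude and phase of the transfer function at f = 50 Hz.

Step 1 — Angular frequency: ω = 2π·50 = 314.2 rad/s.
Step 2 — Transfer function: H(jω) = jωL/(R + jωL).
Step 3 — Numerator jωL = j·16.49; denominator R + jωL = 214 + j16.49.
Step 4 — H = 0.005905 + j0.07662.
Step 5 — Magnitude: |H| = 0.07684 (-22.3 dB); phase: φ = 85.6°.

|H| = 0.07684 (-22.3 dB), φ = 85.6°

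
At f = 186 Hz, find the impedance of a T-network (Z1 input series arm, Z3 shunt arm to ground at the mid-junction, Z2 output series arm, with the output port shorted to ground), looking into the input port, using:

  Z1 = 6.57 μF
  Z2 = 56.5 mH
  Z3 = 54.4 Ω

Step 1 — Angular frequency: ω = 2π·f = 2π·186 = 1169 rad/s.
Step 2 — Component impedances:
  Z1: Z = 1/(jωC) = -j/(ω·C) = 0 - j130.2 Ω
  Z2: Z = jωL = j·1169·0.0565 = 0 + j66.03 Ω
  Z3: Z = R = 54.4 Ω
Step 3 — With the output port shorted to ground, the output series arm Z2 runs from the junction to ground; the shunt arm Z3 also runs from the junction to ground. They appear in parallel: Z3 || Z2 = 32.4 + j26.7 Ω.
Step 4 — Series with input arm Z1: Z_in = Z1 + (Z3 || Z2) = 32.4 - j103.5 Ω = 108.5∠-72.6° Ω.

Z = 32.4 - j103.5 Ω = 108.5∠-72.6° Ω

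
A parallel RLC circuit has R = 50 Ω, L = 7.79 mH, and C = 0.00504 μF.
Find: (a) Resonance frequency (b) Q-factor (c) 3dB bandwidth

Step 1 — Resonance: ω₀ = 1/√(LC) = 1/√(0.00779·5.04e-09) = 1.596e+05 rad/s.
Step 2 — f₀ = ω₀/(2π) = 2.54e+04 Hz.
Step 3 — Parallel Q: Q = R/(ω₀L) = 50/(1.596e+05·0.00779) = 0.04022.
Step 4 — Bandwidth: Δω = ω₀/Q = 3.968e+06 rad/s; BW = Δω/(2π) = 6.316e+05 Hz.

(a) f₀ = 2.54e+04 Hz  (b) Q = 0.04022  (c) BW = 6.316e+05 Hz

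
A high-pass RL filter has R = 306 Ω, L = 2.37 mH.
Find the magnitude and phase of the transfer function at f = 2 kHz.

Step 1 — Angular frequency: ω = 2π·2000 = 1.257e+04 rad/s.
Step 2 — Transfer function: H(jω) = jωL/(R + jωL).
Step 3 — Numerator jωL = j·29.78; denominator R + jωL = 306 + j29.78.
Step 4 — H = 0.009384 + j0.09641.
Step 5 — Magnitude: |H| = 0.09687 (-20.3 dB); phase: φ = 84.4°.

|H| = 0.09687 (-20.3 dB), φ = 84.4°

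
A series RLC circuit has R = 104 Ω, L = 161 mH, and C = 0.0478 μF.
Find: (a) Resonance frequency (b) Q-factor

Step 1 — Resonance condition Im(Z)=0 gives ω₀ = 1/√(LC).
Step 2 — ω₀ = 1/√(0.161·4.78e-08) = 1.14e+04 rad/s.
Step 3 — f₀ = ω₀/(2π) = 1814 Hz.
Step 4 — Series Q: Q = ω₀L/R = 1.14e+04·0.161/104 = 17.65.

(a) f₀ = 1814 Hz  (b) Q = 17.65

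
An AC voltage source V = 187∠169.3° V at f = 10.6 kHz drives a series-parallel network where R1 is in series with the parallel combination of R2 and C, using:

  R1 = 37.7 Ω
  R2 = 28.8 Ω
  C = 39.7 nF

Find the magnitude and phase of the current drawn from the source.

Step 1 — Angular frequency: ω = 2π·f = 2π·1.06e+04 = 6.66e+04 rad/s.
Step 2 — Component impedances:
  R1: Z = R = 37.7 Ω
  R2: Z = R = 28.8 Ω
  C: Z = 1/(jωC) = -j/(ω·C) = 0 - j378.2 Ω
Step 3 — Parallel branch: R2 || C = 1/(1/R2 + 1/C) = 28.63 - j2.18 Ω.
Step 4 — Series with R1: Z_total = R1 + (R2 || C) = 66.33 - j2.18 Ω = 66.37∠-1.9° Ω.
Step 5 — Source phasor: V = 187∠169.3° V = -183.7 + j34.72 V.
Step 6 — Ohm's law: I = V / Z_total = (-183.7 + j34.72) / (66.33 - j2.18) = -2.784 + j0.4319 A.
Step 7 — Convert to polar: |I| = 2.818 A, ∠I = 171.2°.

I = 2.818∠171.2° A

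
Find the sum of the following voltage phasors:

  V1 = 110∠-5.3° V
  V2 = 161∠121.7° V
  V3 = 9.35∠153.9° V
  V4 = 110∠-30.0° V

Step 1 — Convert each phasor to rectangular form:
  V1 = 110·(cos(-5.3°) + j·sin(-5.3°)) = 109.5 - j10.16 V
  V2 = 161·(cos(121.7°) + j·sin(121.7°)) = -84.6 + j137 V
  V3 = 9.35·(cos(153.9°) + j·sin(153.9°)) = -8.397 + j4.113 V
  V4 = 110·(cos(-30.0°) + j·sin(-30.0°)) = 95.26 - j55 V
Step 2 — Sum components: V_total = 111.8 + j75.93 V.
Step 3 — Convert to polar: |V_total| = 135.1 V, ∠V_total = 34.2°.

V_total = 135.1∠34.2° V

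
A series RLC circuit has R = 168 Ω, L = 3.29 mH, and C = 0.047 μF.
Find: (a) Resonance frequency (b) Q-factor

Step 1 — Resonance condition Im(Z)=0 gives ω₀ = 1/√(LC).
Step 2 — ω₀ = 1/√(0.00329·4.7e-08) = 8.042e+04 rad/s.
Step 3 — f₀ = ω₀/(2π) = 1.28e+04 Hz.
Step 4 — Series Q: Q = ω₀L/R = 8.042e+04·0.00329/168 = 1.575.

(a) f₀ = 1.28e+04 Hz  (b) Q = 1.575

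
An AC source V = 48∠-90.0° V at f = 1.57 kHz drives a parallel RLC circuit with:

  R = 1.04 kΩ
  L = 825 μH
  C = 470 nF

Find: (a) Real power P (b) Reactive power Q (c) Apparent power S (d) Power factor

Step 1 — Angular frequency: ω = 2π·f = 2π·1570 = 9865 rad/s.
Step 2 — Component impedances:
  R: Z = R = 1040 Ω
  L: Z = jωL = j·9865·0.000825 = 0 + j8.138 Ω
  C: Z = 1/(jωC) = -j/(ω·C) = 0 - j215.7 Ω
Step 3 — Parallel combination: 1/Z_total = 1/R + 1/L + 1/C; Z_total = 0.06877 + j8.457 Ω = 8.457∠89.5° Ω.
Step 4 — Source phasor: V = 48∠-90.0° V = 0 - j48 V.
Step 5 — Current: I = V / Z = -5.675 - j0.04615 A = 5.676∠-179.5° A.
Step 6 — Complex power: S = V·I* = 2.215 + j272.4 VA.
Step 7 — Real power: P = Re(S) = 2.215 W.
Step 8 — Reactive power: Q = Im(S) = 272.4 VAR.
Step 9 — Apparent power: |S| = 272.4 VA.
Step 10 — Power factor: PF = P/|S| = 0.008132 (lagging).

(a) P = 2.215 W  (b) Q = 272.4 VAR  (c) S = 272.4 VA  (d) PF = 0.008132 (lagging)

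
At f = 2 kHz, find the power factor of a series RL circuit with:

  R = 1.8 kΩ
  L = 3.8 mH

Step 1 — Angular frequency: ω = 2π·f = 2π·2000 = 1.257e+04 rad/s.
Step 2 — Component impedances:
  R: Z = R = 1800 Ω
  L: Z = jωL = j·1.257e+04·0.0038 = 0 + j47.75 Ω
Step 3 — Series combination: Z_total = R + L = 1800 + j47.75 Ω = 1801∠1.5° Ω.
Step 4 — Power factor: PF = cos(φ) = Re(Z)/|Z| = 1800/1800.633 = 0.9996.
Step 5 — Type: Im(Z) = 47.75 ⇒ lagging (phase φ = 1.5°).

PF = 0.9996 (lagging, φ = 1.5°)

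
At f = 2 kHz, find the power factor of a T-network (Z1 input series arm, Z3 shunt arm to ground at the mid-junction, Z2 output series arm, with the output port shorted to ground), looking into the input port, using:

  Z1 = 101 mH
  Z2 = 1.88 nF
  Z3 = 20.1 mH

Step 1 — Angular frequency: ω = 2π·f = 2π·2000 = 1.257e+04 rad/s.
Step 2 — Component impedances:
  Z1: Z = jωL = j·1.257e+04·0.101 = 0 + j1269 Ω
  Z2: Z = 1/(jωC) = -j/(ω·C) = 0 - j4.233e+04 Ω
  Z3: Z = jωL = j·1.257e+04·0.0201 = 0 + j252.6 Ω
Step 3 — With the output port shorted to ground, the output series arm Z2 runs from the junction to ground; the shunt arm Z3 also runs from the junction to ground. They appear in parallel: Z3 || Z2 = 0 + j254.1 Ω.
Step 4 — Series with input arm Z1: Z_in = Z1 + (Z3 || Z2) = 0 + j1523 Ω = 1523∠90.0° Ω.
Step 5 — Power factor: PF = cos(φ) = Re(Z)/|Z| = 0/1523 = 0.
Step 6 — Type: Im(Z) = 1523 ⇒ lagging (phase φ = 90.0°).

PF = 0 (lagging, φ = 90.0°)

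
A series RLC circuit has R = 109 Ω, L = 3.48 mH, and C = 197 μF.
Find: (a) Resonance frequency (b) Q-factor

Step 1 — Resonance condition Im(Z)=0 gives ω₀ = 1/√(LC).
Step 2 — ω₀ = 1/√(0.00348·0.000197) = 1208 rad/s.
Step 3 — f₀ = ω₀/(2π) = 192.2 Hz.
Step 4 — Series Q: Q = ω₀L/R = 1208·0.00348/109 = 0.03856.

(a) f₀ = 192.2 Hz  (b) Q = 0.03856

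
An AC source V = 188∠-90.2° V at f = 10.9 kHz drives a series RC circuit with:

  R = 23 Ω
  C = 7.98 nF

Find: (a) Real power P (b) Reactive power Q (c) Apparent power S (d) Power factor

Step 1 — Angular frequency: ω = 2π·f = 2π·1.09e+04 = 6.849e+04 rad/s.
Step 2 — Component impedances:
  R: Z = R = 23 Ω
  C: Z = 1/(jωC) = -j/(ω·C) = 0 - j1830 Ω
Step 3 — Series combination: Z_total = R + C = 23 - j1830 Ω = 1830∠-89.3° Ω.
Step 4 — Source phasor: V = 188∠-90.2° V = -0.6562 - j188 V.
Step 5 — Current: I = V / Z = 0.1027 - j0.00165 A = 0.1027∠-0.9° A.
Step 6 — Complex power: S = V·I* = 0.2428 - j19.31 VA.
Step 7 — Real power: P = Re(S) = 0.2428 W.
Step 8 — Reactive power: Q = Im(S) = -19.31 VAR.
Step 9 — Apparent power: |S| = 19.31 VA.
Step 10 — Power factor: PF = P/|S| = 0.01257 (leading).

(a) P = 0.2428 W  (b) Q = -19.31 VAR  (c) S = 19.31 VA  (d) PF = 0.01257 (leading)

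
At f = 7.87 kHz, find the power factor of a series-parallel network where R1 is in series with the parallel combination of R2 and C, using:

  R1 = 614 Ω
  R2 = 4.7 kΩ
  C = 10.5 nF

Step 1 — Angular frequency: ω = 2π·f = 2π·7870 = 4.945e+04 rad/s.
Step 2 — Component impedances:
  R1: Z = R = 614 Ω
  R2: Z = R = 4700 Ω
  C: Z = 1/(jωC) = -j/(ω·C) = 0 - j1926 Ω
Step 3 — Parallel branch: R2 || C = 1/(1/R2 + 1/C) = 675.8 - j1649 Ω.
Step 4 — Series with R1: Z_total = R1 + (R2 || C) = 1290 - j1649 Ω = 2094∠-52.0° Ω.
Step 5 — Power factor: PF = cos(φ) = Re(Z)/|Z| = 1289.8/2093.6 = 0.6161.
Step 6 — Type: Im(Z) = -1649 ⇒ leading (phase φ = -52.0°).

PF = 0.6161 (leading, φ = -52.0°)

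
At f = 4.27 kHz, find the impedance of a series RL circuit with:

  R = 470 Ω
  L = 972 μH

Step 1 — Angular frequency: ω = 2π·f = 2π·4270 = 2.683e+04 rad/s.
Step 2 — Component impedances:
  R: Z = R = 470 Ω
  L: Z = jωL = j·2.683e+04·0.000972 = 0 + j26.08 Ω
Step 3 — Series combination: Z_total = R + L = 470 + j26.08 Ω = 470.7∠3.2° Ω.

Z = 470 + j26.08 Ω = 470.7∠3.2° Ω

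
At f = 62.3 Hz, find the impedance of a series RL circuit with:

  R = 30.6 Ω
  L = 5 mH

Step 1 — Angular frequency: ω = 2π·f = 2π·62.3 = 391.4 rad/s.
Step 2 — Component impedances:
  R: Z = R = 30.6 Ω
  L: Z = jωL = j·391.4·0.005 = 0 + j1.957 Ω
Step 3 — Series combination: Z_total = R + L = 30.6 + j1.957 Ω = 30.66∠3.7° Ω.

Z = 30.6 + j1.957 Ω = 30.66∠3.7° Ω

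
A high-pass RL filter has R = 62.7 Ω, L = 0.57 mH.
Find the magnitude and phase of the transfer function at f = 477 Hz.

Step 1 — Angular frequency: ω = 2π·477 = 2997 rad/s.
Step 2 — Transfer function: H(jω) = jωL/(R + jωL).
Step 3 — Numerator jωL = j·1.708; denominator R + jωL = 62.7 + j1.708.
Step 4 — H = 0.0007418 + j0.02723.
Step 5 — Magnitude: |H| = 0.02724 (-31.3 dB); phase: φ = 88.4°.

|H| = 0.02724 (-31.3 dB), φ = 88.4°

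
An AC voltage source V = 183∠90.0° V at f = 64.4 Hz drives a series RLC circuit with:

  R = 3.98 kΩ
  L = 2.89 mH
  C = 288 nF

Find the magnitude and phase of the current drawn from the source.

Step 1 — Angular frequency: ω = 2π·f = 2π·64.4 = 404.6 rad/s.
Step 2 — Component impedances:
  R: Z = R = 3980 Ω
  L: Z = jωL = j·404.6·0.00289 = 0 + j1.169 Ω
  C: Z = 1/(jωC) = -j/(ω·C) = 0 - j8581 Ω
Step 3 — Series combination: Z_total = R + L + C = 3980 - j8580 Ω = 9458∠-65.1° Ω.
Step 4 — Source phasor: V = 183∠90.0° V = 0 + j183 V.
Step 5 — Ohm's law: I = V / Z_total = (0 + j183) / (3980 - j8580) = -0.01755 + j0.008142 A.
Step 6 — Convert to polar: |I| = 0.01935 A, ∠I = 155.1°.

I = 0.01935∠155.1° A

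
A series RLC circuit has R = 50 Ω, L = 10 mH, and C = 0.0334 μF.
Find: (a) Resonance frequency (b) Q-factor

Step 1 — Resonance condition Im(Z)=0 gives ω₀ = 1/√(LC).
Step 2 — ω₀ = 1/√(0.01·3.34e-08) = 5.472e+04 rad/s.
Step 3 — f₀ = ω₀/(2π) = 8709 Hz.
Step 4 — Series Q: Q = ω₀L/R = 5.472e+04·0.01/50 = 10.94.

(a) f₀ = 8709 Hz  (b) Q = 10.94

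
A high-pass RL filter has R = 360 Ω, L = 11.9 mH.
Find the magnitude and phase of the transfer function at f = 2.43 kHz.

Step 1 — Angular frequency: ω = 2π·2430 = 1.527e+04 rad/s.
Step 2 — Transfer function: H(jω) = jωL/(R + jωL).
Step 3 — Numerator jωL = j·181.7; denominator R + jωL = 360 + j181.7.
Step 4 — H = 0.203 + j0.4022.
Step 5 — Magnitude: |H| = 0.4506 (-6.9 dB); phase: φ = 63.2°.

|H| = 0.4506 (-6.9 dB), φ = 63.2°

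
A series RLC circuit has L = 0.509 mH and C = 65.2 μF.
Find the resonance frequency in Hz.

Step 1 — Resonance condition Im(Z)=0 gives ω₀ = 1/√(LC).
Step 2 — ω₀ = 1/√(0.000509·6.52e-05) = 5489 rad/s.
Step 3 — f₀ = ω₀/(2π) = 873.6 Hz.

f₀ = 873.6 Hz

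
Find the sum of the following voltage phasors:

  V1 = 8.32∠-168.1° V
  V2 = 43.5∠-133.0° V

Step 1 — Convert each phasor to rectangular form:
  V1 = 8.32·(cos(-168.1°) + j·sin(-168.1°)) = -8.141 - j1.716 V
  V2 = 43.5·(cos(-133.0°) + j·sin(-133.0°)) = -29.67 - j31.81 V
Step 2 — Sum components: V_total = -37.81 - j33.53 V.
Step 3 — Convert to polar: |V_total| = 50.53 V, ∠V_total = -138.4°.

V_total = 50.53∠-138.4° V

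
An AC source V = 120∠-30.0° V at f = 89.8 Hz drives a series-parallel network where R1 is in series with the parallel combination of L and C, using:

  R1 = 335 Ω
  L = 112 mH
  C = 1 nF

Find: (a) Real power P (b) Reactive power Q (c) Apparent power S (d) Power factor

Step 1 — Angular frequency: ω = 2π·f = 2π·89.8 = 564.2 rad/s.
Step 2 — Component impedances:
  R1: Z = R = 335 Ω
  L: Z = jωL = j·564.2·0.112 = 0 + j63.19 Ω
  C: Z = 1/(jωC) = -j/(ω·C) = 0 - j1.772e+06 Ω
Step 3 — Parallel branch: L || C = 1/(1/L + 1/C) = 0 + j63.2 Ω.
Step 4 — Series with R1: Z_total = R1 + (L || C) = 335 + j63.2 Ω = 340.9∠10.7° Ω.
Step 5 — Source phasor: V = 120∠-30.0° V = 103.9 - j60 V.
Step 6 — Current: I = V / Z = 0.2669 - j0.2295 A = 0.352∠-40.7° A.
Step 7 — Complex power: S = V·I* = 41.51 + j7.83 VA.
Step 8 — Real power: P = Re(S) = 41.51 W.
Step 9 — Reactive power: Q = Im(S) = 7.83 VAR.
Step 10 — Apparent power: |S| = 42.24 VA.
Step 11 — Power factor: PF = P/|S| = 0.9827 (lagging).

(a) P = 41.51 W  (b) Q = 7.83 VAR  (c) S = 42.24 VA  (d) PF = 0.9827 (lagging)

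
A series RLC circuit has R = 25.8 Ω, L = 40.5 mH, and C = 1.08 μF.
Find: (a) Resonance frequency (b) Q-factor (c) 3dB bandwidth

Step 1 — Resonance: ω₀ = 1/√(LC) = 1/√(0.0405·1.08e-06) = 4781 rad/s.
Step 2 — f₀ = ω₀/(2π) = 761 Hz.
Step 3 — Series Q: Q = ω₀L/R = 4781·0.0405/25.8 = 7.506.
Step 4 — Bandwidth: Δω = ω₀/Q = 637 rad/s; BW = Δω/(2π) = 101.4 Hz.

(a) f₀ = 761 Hz  (b) Q = 7.506  (c) BW = 101.4 Hz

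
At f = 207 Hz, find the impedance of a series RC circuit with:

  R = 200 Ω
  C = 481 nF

Step 1 — Angular frequency: ω = 2π·f = 2π·207 = 1301 rad/s.
Step 2 — Component impedances:
  R: Z = R = 200 Ω
  C: Z = 1/(jωC) = -j/(ω·C) = 0 - j1598 Ω
Step 3 — Series combination: Z_total = R + C = 200 - j1598 Ω = 1611∠-82.9° Ω.

Z = 200 - j1598 Ω = 1611∠-82.9° Ω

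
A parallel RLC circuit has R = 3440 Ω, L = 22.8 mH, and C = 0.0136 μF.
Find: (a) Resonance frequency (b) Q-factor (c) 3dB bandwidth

Step 1 — Resonance: ω₀ = 1/√(LC) = 1/√(0.0228·1.36e-08) = 5.679e+04 rad/s.
Step 2 — f₀ = ω₀/(2π) = 9038 Hz.
Step 3 — Parallel Q: Q = R/(ω₀L) = 3440/(5.679e+04·0.0228) = 2.657.
Step 4 — Bandwidth: Δω = ω₀/Q = 2.137e+04 rad/s; BW = Δω/(2π) = 3402 Hz.

(a) f₀ = 9038 Hz  (b) Q = 2.657  (c) BW = 3402 Hz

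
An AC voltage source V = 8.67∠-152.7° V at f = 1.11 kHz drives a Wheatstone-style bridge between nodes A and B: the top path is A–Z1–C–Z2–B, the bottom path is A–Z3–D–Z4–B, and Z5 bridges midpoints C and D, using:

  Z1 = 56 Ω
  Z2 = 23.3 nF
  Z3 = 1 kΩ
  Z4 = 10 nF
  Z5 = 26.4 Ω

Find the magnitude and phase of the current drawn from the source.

Step 1 — Angular frequency: ω = 2π·f = 2π·1110 = 6974 rad/s.
Step 2 — Component impedances:
  Z1: Z = R = 56 Ω
  Z2: Z = 1/(jωC) = -j/(ω·C) = 0 - j6154 Ω
  Z3: Z = R = 1000 Ω
  Z4: Z = 1/(jωC) = -j/(ω·C) = 0 - j1.434e+04 Ω
  Z5: Z = R = 26.4 Ω
Step 3 — Bridge requires nodal analysis (the Z5 bridge couples midpoints C and D, so the two paths cannot be reduced to a simple series/parallel combination). Setting node B to ground and injecting 1 A at node A, the 3-node admittance system at A, C, D solves to V_A = Z_AB = 54.61 - j4306 Ω = 4306∠-89.3° Ω.
Step 4 — Source phasor: V = 8.67∠-152.7° V = -7.704 - j3.976 V.
Step 5 — Ohm's law: I = V / Z_total = (-7.704 - j3.976) / (54.61 - j4306) = 0.0009007 - j0.001801 A.
Step 6 — Convert to polar: |I| = 0.002013 A, ∠I = -63.4°.

I = 0.002013∠-63.4° A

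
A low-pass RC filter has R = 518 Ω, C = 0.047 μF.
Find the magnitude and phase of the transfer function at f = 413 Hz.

Step 1 — Angular frequency: ω = 2π·413 = 2595 rad/s.
Step 2 — Transfer function: H(jω) = 1/(1 + jωRC).
Step 3 — Denominator: 1 + jωRC = 1 + j·2595·518·4.7e-08 = 1 + j0.06318.
Step 4 — H = 0.996 - j0.06293.
Step 5 — Magnitude: |H| = 0.998 (-0.0 dB); phase: φ = -3.6°.

|H| = 0.998 (-0.0 dB), φ = -3.6°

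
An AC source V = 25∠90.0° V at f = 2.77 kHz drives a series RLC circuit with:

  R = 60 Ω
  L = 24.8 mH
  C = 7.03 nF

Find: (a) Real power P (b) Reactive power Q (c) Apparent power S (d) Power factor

Step 1 — Angular frequency: ω = 2π·f = 2π·2770 = 1.74e+04 rad/s.
Step 2 — Component impedances:
  R: Z = R = 60 Ω
  L: Z = jωL = j·1.74e+04·0.0248 = 0 + j431.6 Ω
  C: Z = 1/(jωC) = -j/(ω·C) = 0 - j8173 Ω
Step 3 — Series combination: Z_total = R + L + C = 60 - j7741 Ω = 7742∠-89.6° Ω.
Step 4 — Source phasor: V = 25∠90.0° V = 0 + j25 V.
Step 5 — Current: I = V / Z = -0.003229 + j2.503e-05 A = 0.003229∠179.6° A.
Step 6 — Complex power: S = V·I* = 0.0006257 - j0.08073 VA.
Step 7 — Real power: P = Re(S) = 0.0006257 W.
Step 8 — Reactive power: Q = Im(S) = -0.08073 VAR.
Step 9 — Apparent power: |S| = 0.08073 VA.
Step 10 — Power factor: PF = P/|S| = 0.00775 (leading).

(a) P = 0.0006257 W  (b) Q = -0.08073 VAR  (c) S = 0.08073 VA  (d) PF = 0.00775 (leading)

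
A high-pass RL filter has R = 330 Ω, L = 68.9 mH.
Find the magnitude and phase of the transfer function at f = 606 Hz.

Step 1 — Angular frequency: ω = 2π·606 = 3808 rad/s.
Step 2 — Transfer function: H(jω) = jωL/(R + jωL).
Step 3 — Numerator jωL = j·262.3; denominator R + jωL = 330 + j262.3.
Step 4 — H = 0.3873 + j0.4871.
Step 5 — Magnitude: |H| = 0.6223 (-4.1 dB); phase: φ = 51.5°.

|H| = 0.6223 (-4.1 dB), φ = 51.5°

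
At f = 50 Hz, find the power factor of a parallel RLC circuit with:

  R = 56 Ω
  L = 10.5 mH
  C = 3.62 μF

Step 1 — Angular frequency: ω = 2π·f = 2π·50 = 314.2 rad/s.
Step 2 — Component impedances:
  R: Z = R = 56 Ω
  L: Z = jωL = j·314.2·0.0105 = 0 + j3.299 Ω
  C: Z = 1/(jωC) = -j/(ω·C) = 0 - j879.3 Ω
Step 3 — Parallel combination: 1/Z_total = 1/R + 1/L + 1/C; Z_total = 0.1951 + j3.3 Ω = 3.305∠86.6° Ω.
Step 4 — Power factor: PF = cos(φ) = Re(Z)/|Z| = 0.19509/3.3053 = 0.05902.
Step 5 — Type: Im(Z) = 3.3 ⇒ lagging (phase φ = 86.6°).

PF = 0.05902 (lagging, φ = 86.6°)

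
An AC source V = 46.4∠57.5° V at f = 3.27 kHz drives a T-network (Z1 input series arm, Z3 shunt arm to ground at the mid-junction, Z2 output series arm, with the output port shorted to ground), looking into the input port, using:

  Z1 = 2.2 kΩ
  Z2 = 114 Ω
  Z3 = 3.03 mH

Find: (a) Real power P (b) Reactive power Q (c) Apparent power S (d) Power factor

Step 1 — Angular frequency: ω = 2π·f = 2π·3270 = 2.055e+04 rad/s.
Step 2 — Component impedances:
  Z1: Z = R = 2200 Ω
  Z2: Z = R = 114 Ω
  Z3: Z = jωL = j·2.055e+04·0.00303 = 0 + j62.25 Ω
Step 3 — With the output port shorted to ground, the output series arm Z2 runs from the junction to ground; the shunt arm Z3 also runs from the junction to ground. They appear in parallel: Z3 || Z2 = 26.19 + j47.95 Ω.
Step 4 — Series with input arm Z1: Z_in = Z1 + (Z3 || Z2) = 2226 + j47.95 Ω = 2227∠1.2° Ω.
Step 5 — Source phasor: V = 46.4∠57.5° V = 24.93 + j39.13 V.
Step 6 — Current: I = V / Z = 0.01157 + j0.01733 A = 0.02084∠56.3° A.
Step 7 — Complex power: S = V·I* = 0.9667 + j0.02082 VA.
Step 8 — Real power: P = Re(S) = 0.9667 W.
Step 9 — Reactive power: Q = Im(S) = 0.02082 VAR.
Step 10 — Apparent power: |S| = 0.9669 VA.
Step 11 — Power factor: PF = P/|S| = 0.9998 (lagging).

(a) P = 0.9667 W  (b) Q = 0.02082 VAR  (c) S = 0.9669 VA  (d) PF = 0.9998 (lagging)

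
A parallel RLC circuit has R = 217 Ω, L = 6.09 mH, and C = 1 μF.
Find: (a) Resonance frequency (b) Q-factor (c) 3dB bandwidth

Step 1 — Resonance: ω₀ = 1/√(LC) = 1/√(0.00609·1e-06) = 1.281e+04 rad/s.
Step 2 — f₀ = ω₀/(2π) = 2039 Hz.
Step 3 — Parallel Q: Q = R/(ω₀L) = 217/(1.281e+04·0.00609) = 2.781.
Step 4 — Bandwidth: Δω = ω₀/Q = 4608 rad/s; BW = Δω/(2π) = 733.4 Hz.

(a) f₀ = 2039 Hz  (b) Q = 2.781  (c) BW = 733.4 Hz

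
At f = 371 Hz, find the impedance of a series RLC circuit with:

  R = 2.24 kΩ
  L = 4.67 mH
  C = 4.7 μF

Step 1 — Angular frequency: ω = 2π·f = 2π·371 = 2331 rad/s.
Step 2 — Component impedances:
  R: Z = R = 2240 Ω
  L: Z = jωL = j·2331·0.00467 = 0 + j10.89 Ω
  C: Z = 1/(jωC) = -j/(ω·C) = 0 - j91.27 Ω
Step 3 — Series combination: Z_total = R + L + C = 2240 - j80.39 Ω = 2241∠-2.1° Ω.

Z = 2240 - j80.39 Ω = 2241∠-2.1° Ω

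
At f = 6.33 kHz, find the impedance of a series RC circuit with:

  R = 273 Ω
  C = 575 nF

Step 1 — Angular frequency: ω = 2π·f = 2π·6330 = 3.977e+04 rad/s.
Step 2 — Component impedances:
  R: Z = R = 273 Ω
  C: Z = 1/(jωC) = -j/(ω·C) = 0 - j43.73 Ω
Step 3 — Series combination: Z_total = R + C = 273 - j43.73 Ω = 276.5∠-9.1° Ω.

Z = 273 - j43.73 Ω = 276.5∠-9.1° Ω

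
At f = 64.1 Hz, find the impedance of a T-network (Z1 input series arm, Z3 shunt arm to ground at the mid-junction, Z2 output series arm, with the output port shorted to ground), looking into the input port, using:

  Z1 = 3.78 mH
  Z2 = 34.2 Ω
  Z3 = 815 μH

Step 1 — Angular frequency: ω = 2π·f = 2π·64.1 = 402.8 rad/s.
Step 2 — Component impedances:
  Z1: Z = jωL = j·402.8·0.00378 = 0 + j1.522 Ω
  Z2: Z = R = 34.2 Ω
  Z3: Z = jωL = j·402.8·0.000815 = 0 + j0.3282 Ω
Step 3 — With the output port shorted to ground, the output series arm Z2 runs from the junction to ground; the shunt arm Z3 also runs from the junction to ground. They appear in parallel: Z3 || Z2 = 0.00315 + j0.3282 Ω.
Step 4 — Series with input arm Z1: Z_in = Z1 + (Z3 || Z2) = 0.00315 + j1.851 Ω = 1.851∠89.9° Ω.

Z = 0.00315 + j1.851 Ω = 1.851∠89.9° Ω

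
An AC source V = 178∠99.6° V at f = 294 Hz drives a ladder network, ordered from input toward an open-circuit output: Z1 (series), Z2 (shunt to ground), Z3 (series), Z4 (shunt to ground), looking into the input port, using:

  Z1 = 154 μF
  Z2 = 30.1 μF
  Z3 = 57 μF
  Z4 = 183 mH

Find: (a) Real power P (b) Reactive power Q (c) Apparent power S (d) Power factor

Step 1 — Angular frequency: ω = 2π·f = 2π·294 = 1847 rad/s.
Step 2 — Component impedances:
  Z1: Z = 1/(jωC) = -j/(ω·C) = 0 - j3.515 Ω
  Z2: Z = 1/(jωC) = -j/(ω·C) = 0 - j17.98 Ω
  Z3: Z = 1/(jωC) = -j/(ω·C) = 0 - j9.497 Ω
  Z4: Z = jωL = j·1847·0.183 = 0 + j338 Ω
Step 3 — Ladder network (open output): work backward from the far end, alternating series and parallel combinations. Z_in = 0 - j22.54 Ω = 22.54∠-90.0° Ω.
Step 4 — Source phasor: V = 178∠99.6° V = -29.68 + j175.5 V.
Step 5 — Current: I = V / Z = -7.786 - j1.317 A = 7.897∠-170.4° A.
Step 6 — Complex power: S = V·I* = 0 - j1406 VA.
Step 7 — Real power: P = Re(S) = 0 W.
Step 8 — Reactive power: Q = Im(S) = -1406 VAR.
Step 9 — Apparent power: |S| = 1406 VA.
Step 10 — Power factor: PF = P/|S| = 0 (leading).

(a) P = 0 W  (b) Q = -1406 VAR  (c) S = 1406 VA  (d) PF = 0 (leading)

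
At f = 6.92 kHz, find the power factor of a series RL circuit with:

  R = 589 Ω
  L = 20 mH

Step 1 — Angular frequency: ω = 2π·f = 2π·6920 = 4.348e+04 rad/s.
Step 2 — Component impedances:
  R: Z = R = 589 Ω
  L: Z = jωL = j·4.348e+04·0.02 = 0 + j869.6 Ω
Step 3 — Series combination: Z_total = R + L = 589 + j869.6 Ω = 1050∠55.9° Ω.
Step 4 — Power factor: PF = cos(φ) = Re(Z)/|Z| = 589/1050.3 = 0.5608.
Step 5 — Type: Im(Z) = 869.6 ⇒ lagging (phase φ = 55.9°).

PF = 0.5608 (lagging, φ = 55.9°)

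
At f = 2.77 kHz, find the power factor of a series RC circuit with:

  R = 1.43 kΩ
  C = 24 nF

Step 1 — Angular frequency: ω = 2π·f = 2π·2770 = 1.74e+04 rad/s.
Step 2 — Component impedances:
  R: Z = R = 1430 Ω
  C: Z = 1/(jωC) = -j/(ω·C) = 0 - j2394 Ω
Step 3 — Series combination: Z_total = R + C = 1430 - j2394 Ω = 2789∠-59.1° Ω.
Step 4 — Power factor: PF = cos(φ) = Re(Z)/|Z| = 1430/2788.6 = 0.5128.
Step 5 — Type: Im(Z) = -2394 ⇒ leading (phase φ = -59.1°).

PF = 0.5128 (leading, φ = -59.1°)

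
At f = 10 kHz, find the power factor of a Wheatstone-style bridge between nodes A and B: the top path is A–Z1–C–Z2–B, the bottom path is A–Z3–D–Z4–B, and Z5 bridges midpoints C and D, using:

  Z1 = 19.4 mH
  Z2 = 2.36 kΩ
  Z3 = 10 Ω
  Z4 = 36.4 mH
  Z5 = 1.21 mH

Step 1 — Angular frequency: ω = 2π·f = 2π·1e+04 = 6.283e+04 rad/s.
Step 2 — Component impedances:
  Z1: Z = jωL = j·6.283e+04·0.0194 = 0 + j1219 Ω
  Z2: Z = R = 2360 Ω
  Z3: Z = R = 10 Ω
  Z4: Z = jωL = j·6.283e+04·0.0364 = 0 + j2287 Ω
  Z5: Z = jωL = j·6.283e+04·0.00121 = 0 + j76.03 Ω
Step 3 — Bridge requires nodal analysis (the Z5 bridge couples midpoints C and D, so the two paths cannot be reduced to a simple series/parallel combination). Setting node B to ground and injecting 1 A at node A, the 3-node admittance system at A, C, D solves to V_A = Z_AB = 1118 + j1178 Ω = 1625∠46.5° Ω.
Step 4 — Power factor: PF = cos(φ) = Re(Z)/|Z| = 1118.3/1624.5 = 0.6884.
Step 5 — Type: Im(Z) = 1178 ⇒ lagging (phase φ = 46.5°).

PF = 0.6884 (lagging, φ = 46.5°)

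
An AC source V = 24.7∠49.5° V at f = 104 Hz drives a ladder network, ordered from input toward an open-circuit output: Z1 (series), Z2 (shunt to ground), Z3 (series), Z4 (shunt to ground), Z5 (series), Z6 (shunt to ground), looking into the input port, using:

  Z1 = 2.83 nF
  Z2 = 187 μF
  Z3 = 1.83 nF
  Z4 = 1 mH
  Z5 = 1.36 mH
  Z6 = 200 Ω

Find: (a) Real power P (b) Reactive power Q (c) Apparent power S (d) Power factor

Step 1 — Angular frequency: ω = 2π·f = 2π·104 = 653.5 rad/s.
Step 2 — Component impedances:
  Z1: Z = 1/(jωC) = -j/(ω·C) = 0 - j5.408e+05 Ω
  Z2: Z = 1/(jωC) = -j/(ω·C) = 0 - j8.184 Ω
  Z3: Z = 1/(jωC) = -j/(ω·C) = 0 - j8.362e+05 Ω
  Z4: Z = jωL = j·653.5·0.001 = 0 + j0.6535 Ω
  Z5: Z = jωL = j·653.5·0.00136 = 0 + j0.8887 Ω
  Z6: Z = R = 200 Ω
Step 3 — Ladder network (open output): work backward from the far end, alternating series and parallel combinations. Z_in = 0 - j5.408e+05 Ω = 5.408e+05∠-90.0° Ω.
Step 4 — Source phasor: V = 24.7∠49.5° V = 16.04 + j18.78 V.
Step 5 — Current: I = V / Z = -3.473e-05 + j2.966e-05 A = 4.568e-05∠139.5° A.
Step 6 — Complex power: S = V·I* = 0 - j0.001128 VA.
Step 7 — Real power: P = Re(S) = 0 W.
Step 8 — Reactive power: Q = Im(S) = -0.001128 VAR.
Step 9 — Apparent power: |S| = 0.001128 VA.
Step 10 — Power factor: PF = P/|S| = 0 (leading).

(a) P = 0 W  (b) Q = -0.001128 VAR  (c) S = 0.001128 VA  (d) PF = 0 (leading)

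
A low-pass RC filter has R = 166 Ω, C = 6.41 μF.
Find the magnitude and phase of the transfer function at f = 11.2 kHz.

Step 1 — Angular frequency: ω = 2π·1.12e+04 = 7.037e+04 rad/s.
Step 2 — Transfer function: H(jω) = 1/(1 + jωRC).
Step 3 — Denominator: 1 + jωRC = 1 + j·7.037e+04·166·6.41e-06 = 1 + j74.88.
Step 4 — H = 0.0001783 - j0.01335.
Step 5 — Magnitude: |H| = 0.01335 (-37.5 dB); phase: φ = -89.2°.

|H| = 0.01335 (-37.5 dB), φ = -89.2°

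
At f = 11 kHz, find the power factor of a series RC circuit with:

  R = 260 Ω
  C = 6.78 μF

Step 1 — Angular frequency: ω = 2π·f = 2π·1.1e+04 = 6.912e+04 rad/s.
Step 2 — Component impedances:
  R: Z = R = 260 Ω
  C: Z = 1/(jωC) = -j/(ω·C) = 0 - j2.134 Ω
Step 3 — Series combination: Z_total = R + C = 260 - j2.134 Ω = 260∠-0.5° Ω.
Step 4 — Power factor: PF = cos(φ) = Re(Z)/|Z| = 260/260 = 1.
Step 5 — Type: Im(Z) = -2.134 ⇒ leading (phase φ = -0.5°).

PF = 1 (leading, φ = -0.5°)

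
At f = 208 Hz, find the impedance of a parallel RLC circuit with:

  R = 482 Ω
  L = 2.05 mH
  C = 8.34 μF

Step 1 — Angular frequency: ω = 2π·f = 2π·208 = 1307 rad/s.
Step 2 — Component impedances:
  R: Z = R = 482 Ω
  L: Z = jωL = j·1307·0.00205 = 0 + j2.679 Ω
  C: Z = 1/(jωC) = -j/(ω·C) = 0 - j91.75 Ω
Step 3 — Parallel combination: 1/Z_total = 1/R + 1/L + 1/C; Z_total = 0.0158 + j2.76 Ω = 2.76∠89.7° Ω.

Z = 0.0158 + j2.76 Ω = 2.76∠89.7° Ω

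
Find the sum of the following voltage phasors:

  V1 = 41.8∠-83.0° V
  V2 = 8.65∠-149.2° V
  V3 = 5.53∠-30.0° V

Step 1 — Convert each phasor to rectangular form:
  V1 = 41.8·(cos(-83.0°) + j·sin(-83.0°)) = 5.094 - j41.49 V
  V2 = 8.65·(cos(-149.2°) + j·sin(-149.2°)) = -7.43 - j4.429 V
  V3 = 5.53·(cos(-30.0°) + j·sin(-30.0°)) = 4.789 - j2.765 V
Step 2 — Sum components: V_total = 2.453 - j48.68 V.
Step 3 — Convert to polar: |V_total| = 48.74 V, ∠V_total = -87.1°.

V_total = 48.74∠-87.1° V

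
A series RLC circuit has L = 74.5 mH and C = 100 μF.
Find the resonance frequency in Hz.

Step 1 — Resonance condition Im(Z)=0 gives ω₀ = 1/√(LC).
Step 2 — ω₀ = 1/√(0.0745·0.0001) = 366.4 rad/s.
Step 3 — f₀ = ω₀/(2π) = 58.31 Hz.

f₀ = 58.31 Hz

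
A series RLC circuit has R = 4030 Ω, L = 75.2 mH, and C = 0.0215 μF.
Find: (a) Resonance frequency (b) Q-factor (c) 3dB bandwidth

Step 1 — Resonance: ω₀ = 1/√(LC) = 1/√(0.0752·2.15e-08) = 2.487e+04 rad/s.
Step 2 — f₀ = ω₀/(2π) = 3958 Hz.
Step 3 — Series Q: Q = ω₀L/R = 2.487e+04·0.0752/4030 = 0.4641.
Step 4 — Bandwidth: Δω = ω₀/Q = 5.359e+04 rad/s; BW = Δω/(2π) = 8529 Hz.

(a) f₀ = 3958 Hz  (b) Q = 0.4641  (c) BW = 8529 Hz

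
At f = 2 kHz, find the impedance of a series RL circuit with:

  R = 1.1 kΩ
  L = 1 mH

Step 1 — Angular frequency: ω = 2π·f = 2π·2000 = 1.257e+04 rad/s.
Step 2 — Component impedances:
  R: Z = R = 1100 Ω
  L: Z = jωL = j·1.257e+04·0.001 = 0 + j12.57 Ω
Step 3 — Series combination: Z_total = R + L = 1100 + j12.57 Ω = 1100∠0.7° Ω.

Z = 1100 + j12.57 Ω = 1100∠0.7° Ω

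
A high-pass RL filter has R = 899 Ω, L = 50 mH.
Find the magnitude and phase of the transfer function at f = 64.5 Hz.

Step 1 — Angular frequency: ω = 2π·64.5 = 405.3 rad/s.
Step 2 — Transfer function: H(jω) = jωL/(R + jωL).
Step 3 — Numerator jωL = j·20.26; denominator R + jωL = 899 + j20.26.
Step 4 — H = 0.0005078 + j0.02253.
Step 5 — Magnitude: |H| = 0.02253 (-32.9 dB); phase: φ = 88.7°.

|H| = 0.02253 (-32.9 dB), φ = 88.7°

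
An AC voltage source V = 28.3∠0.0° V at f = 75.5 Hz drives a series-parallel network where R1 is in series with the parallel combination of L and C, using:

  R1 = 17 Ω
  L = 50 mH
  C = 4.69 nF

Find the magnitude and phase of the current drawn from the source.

Step 1 — Angular frequency: ω = 2π·f = 2π·75.5 = 474.4 rad/s.
Step 2 — Component impedances:
  R1: Z = R = 17 Ω
  L: Z = jωL = j·474.4·0.05 = 0 + j23.72 Ω
  C: Z = 1/(jωC) = -j/(ω·C) = 0 - j4.495e+05 Ω
Step 3 — Parallel branch: L || C = 1/(1/L + 1/C) = 0 + j23.72 Ω.
Step 4 — Series with R1: Z_total = R1 + (L || C) = 17 + j23.72 Ω = 29.18∠54.4° Ω.
Step 5 — Source phasor: V = 28.3∠0.0° V = 28.3 V.
Step 6 — Ohm's law: I = V / Z_total = (28.3) / (17 + j23.72) = 0.5649 - j0.7882 A.
Step 7 — Convert to polar: |I| = 0.9697 A, ∠I = -54.4°.

I = 0.9697∠-54.4° A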